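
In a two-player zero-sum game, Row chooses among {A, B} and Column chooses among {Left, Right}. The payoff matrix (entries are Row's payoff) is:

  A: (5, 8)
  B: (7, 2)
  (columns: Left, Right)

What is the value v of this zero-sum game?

23/4

Row minima: A → 5, B → 2; maximin = 5.
Column maxima: Left → 7, Right → 8; minimax = 7.
5 ≠ 7, so there is no saddle point; optimal play is mixed.
Let Row play A with probability p. Expected payoff against Left: 5p + 7(1−p) = −2p + 7; against Right: 8p + 2(1−p) = 6p + 2.
Setting these equal: −2p + 7 = 6p + 2 ⇒ −8p = -5 ⇒ p = 5/8, and the value is (-2)·(5/8) + 7 = 23/4.
For Column: with q = P(Left), equating A's and B's payoffs gives −3q + 8 = 5q + 2 ⇒ q = 3/4.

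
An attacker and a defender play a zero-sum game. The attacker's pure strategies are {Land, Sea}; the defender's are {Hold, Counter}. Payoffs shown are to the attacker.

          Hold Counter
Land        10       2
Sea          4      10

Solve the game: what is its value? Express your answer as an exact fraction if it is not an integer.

46/7

Row minima: Land → 2, Sea → 4; maximin = 4.
Column maxima: Hold → 10, Counter → 10; minimax = 10.
4 ≠ 10, so there is no saddle point; optimal play is mixed.
Let the attacker play Land with probability p. Expected payoff against Hold: 10p + 4(1−p) = 6p + 4; against Counter: 2p + 10(1−p) = −8p + 10.
Setting these equal: 6p + 4 = −8p + 10 ⇒ 14p = 6 ⇒ p = 3/7, and the value is (6)·(3/7) + 4 = 46/7.
For the defender: with q = P(Hold), equating Land's and Sea's payoffs gives 8q + 2 = −6q + 10 ⇒ q = 4/7.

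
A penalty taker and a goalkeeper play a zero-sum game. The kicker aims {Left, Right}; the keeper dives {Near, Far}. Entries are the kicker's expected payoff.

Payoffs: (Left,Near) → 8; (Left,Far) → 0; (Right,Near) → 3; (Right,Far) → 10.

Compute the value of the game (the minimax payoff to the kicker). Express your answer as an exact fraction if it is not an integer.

16/3

Row minima: Left → 0, Right → 3; maximin = 3.
Column maxima: Near → 8, Far → 10; minimax = 8.
3 ≠ 8, so there is no saddle point; optimal play is mixed.
Let the kicker play Left with probability p. Expected payoff against Near: 8p + 3(1−p) = 5p + 3; against Far: 0p + 10(1−p) = −10p + 10.
Setting these equal: 5p + 3 = −10p + 10 ⇒ 15p = 7 ⇒ p = 7/15, and the value is (5)·(7/15) + 3 = 16/3.
For the keeper: with q = P(Near), equating Left's and Right's payoffs gives 8q = −7q + 10 ⇒ q = 2/3.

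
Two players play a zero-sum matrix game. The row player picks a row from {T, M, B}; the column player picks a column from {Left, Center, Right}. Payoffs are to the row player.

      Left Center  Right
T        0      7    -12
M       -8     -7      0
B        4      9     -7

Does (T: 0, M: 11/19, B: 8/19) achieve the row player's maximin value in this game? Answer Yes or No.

Against Left this mix gives (11/19)·(-8) + (8/19)·4 = -56/19.
Against Center this mix gives (11/19)·(-7) + (8/19)·9 = -5/19.
Against Right this mix gives (11/19)·0 + (8/19)·(-7) = -56/19.
All of the column player's active replies (Left, Right) yield -56/19, and no column does worse for the row player. The mix makes the column player indifferent and guarantees -56/19, so it is optimal.

Yes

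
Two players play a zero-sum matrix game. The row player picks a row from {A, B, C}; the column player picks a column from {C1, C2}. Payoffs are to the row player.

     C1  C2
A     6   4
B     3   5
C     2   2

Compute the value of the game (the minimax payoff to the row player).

Row minima: A → 4, B → 3, C → 2; maximin = 4.
Column maxima: C1 → 6, C2 → 5; minimax = 5.
4 ≠ 5, so there is no saddle point; optimal play is mixed.
C is strictly dominated by A, so the row player never plays it.
On the remaining 2×2 (A, B vs C1, C2):
Let the row player play A with probability p. Expected payoff against C1: 6p + 3(1−p) = 3p + 3; against C2: 4p + 5(1−p) = −p + 5.
Setting these equal: 3p + 3 = −p + 5 ⇒ 4p = 2 ⇒ p = 1/2, and the value is (3)·(1/2) + 3 = 9/2.
For the column player: with q = P(C1), equating A's and B's payoffs gives 2q + 4 = −2q + 5 ⇒ q = 1/4.

9/2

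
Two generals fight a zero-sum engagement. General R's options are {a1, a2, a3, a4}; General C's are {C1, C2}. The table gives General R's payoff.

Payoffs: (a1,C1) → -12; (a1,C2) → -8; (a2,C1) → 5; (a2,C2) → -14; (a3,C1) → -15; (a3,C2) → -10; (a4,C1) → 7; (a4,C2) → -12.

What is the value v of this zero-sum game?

Row minima: a1 → -12, a2 → -14, a3 → -15, a4 → -12; maximin = -12.
Column maxima: C1 → 7, C2 → -8; minimax = -8.
-12 ≠ -8, so there is no saddle point; optimal play is mixed.
a2 is strictly dominated by a4, so General R never plays it.
a3 is strictly dominated by a1, so General R never plays it.
On the remaining 2×2 (a1, a4 vs C1, C2):
Let General R play a1 with probability p. Expected payoff against C1: (-12)p + 7(1−p) = −19p + 7; against C2: (-8)p + (-12)(1−p) = 4p − 12.
Setting these equal: −19p + 7 = 4p − 12 ⇒ −23p = -19 ⇒ p = 19/23, and the value is (-19)·(19/23) + 7 = -200/23.
For General C: with q = P(C1), equating a1's and a4's payoffs gives −4q − 8 = 19q − 12 ⇒ q = 4/23.

-200/23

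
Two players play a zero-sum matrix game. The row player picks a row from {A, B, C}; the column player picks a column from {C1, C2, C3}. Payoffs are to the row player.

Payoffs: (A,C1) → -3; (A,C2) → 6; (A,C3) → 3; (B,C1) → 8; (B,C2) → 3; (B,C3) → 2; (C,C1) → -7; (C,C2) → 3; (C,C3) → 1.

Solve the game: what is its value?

5/2

Row minima: A → -3, B → 2, C → -7; maximin = 2.
Column maxima: C1 → 8, C2 → 6, C3 → 3; minimax = 3.
2 ≠ 3, so there is no saddle point; optimal play is mixed.
C is strictly dominated by A, so the row player never plays it.
C2 is strictly dominated by C3 (it gives the row player strictly more in every row), so the column player never plays it.
On the remaining 2×2 (A, B vs C1, C3):
Let the row player play A with probability p. Expected payoff against C1: (-3)p + 8(1−p) = −11p + 8; against C3: 3p + 2(1−p) = p + 2.
Setting these equal: −11p + 8 = p + 2 ⇒ −12p = -6 ⇒ p = 1/2, and the value is (-11)·(1/2) + 8 = 5/2.
For the column player: with q = P(C1), equating A's and B's payoffs gives −6q + 3 = 6q + 2 ⇒ q = 1/12.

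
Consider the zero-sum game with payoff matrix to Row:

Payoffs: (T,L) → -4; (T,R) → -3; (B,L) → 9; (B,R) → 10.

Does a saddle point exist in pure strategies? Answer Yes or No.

Row minima: T → -4, B → 9; maximin = 9.
Column maxima: L → 9, R → 10; minimax = 9.
maximin = minimax = 9, so a saddle point exists.

Yes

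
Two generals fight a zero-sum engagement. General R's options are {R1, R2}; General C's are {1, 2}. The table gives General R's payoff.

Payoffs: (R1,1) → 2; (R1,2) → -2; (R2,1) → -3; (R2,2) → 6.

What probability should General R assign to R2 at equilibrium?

Row minima: R1 → -2, R2 → -3; maximin = -2.
Column maxima: 1 → 2, 2 → 6; minimax = 2.
-2 ≠ 2, so there is no saddle point; optimal play is mixed.
Let General R play R1 with probability p. Expected payoff against 1: 2p + (-3)(1−p) = 5p − 3; against 2: (-2)p + 6(1−p) = −8p + 6.
Setting these equal: 5p − 3 = −8p + 6 ⇒ 13p = 9 ⇒ p = 9/13, and the value is (5)·(9/13) − 3 = 6/13.
For General C: with q = P(1), equating R1's and R2's payoffs gives 4q − 2 = −9q + 6 ⇒ q = 8/13.

4/13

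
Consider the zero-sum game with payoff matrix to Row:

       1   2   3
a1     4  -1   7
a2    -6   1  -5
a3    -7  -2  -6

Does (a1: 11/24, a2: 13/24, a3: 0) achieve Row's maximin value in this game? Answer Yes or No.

No

Against 1 this mix gives (11/24)·4 + (13/24)·(-6) = -17/12.
Against 2 this mix gives (11/24)·(-1) + (13/24)·1 = 1/12.
Against 3 this mix gives (11/24)·7 + (13/24)·(-5) = 1/2.
Column will play 1, holding Row to -17/12. Shifting weight toward the row that does better against 1 would raise this floor (the equalizing mix achieves -1/6 against both 1 and 2), so the proposed strategy is not optimal.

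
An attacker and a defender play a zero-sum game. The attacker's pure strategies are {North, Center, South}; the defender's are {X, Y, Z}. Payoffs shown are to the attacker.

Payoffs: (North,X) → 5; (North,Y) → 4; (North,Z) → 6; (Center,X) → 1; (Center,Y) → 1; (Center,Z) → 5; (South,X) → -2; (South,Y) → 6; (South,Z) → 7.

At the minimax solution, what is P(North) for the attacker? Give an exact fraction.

Row minima: North → 4, Center → 1, South → -2; maximin = 4.
Column maxima: X → 5, Y → 6, Z → 7; minimax = 5.
4 ≠ 5, so there is no saddle point; optimal play is mixed.
Center is strictly dominated by North, so the attacker never plays it.
Z is strictly dominated by X (it gives the attacker strictly more in every row), so the defender never plays it.
On the remaining 2×2 (North, South vs X, Y):
Let the attacker play North with probability p. Expected payoff against X: 5p + (-2)(1−p) = 7p − 2; against Y: 4p + 6(1−p) = −2p + 6.
Setting these equal: 7p − 2 = −2p + 6 ⇒ 9p = 8 ⇒ p = 8/9, and the value is (7)·(8/9) − 2 = 38/9.
For the defender: with q = P(X), equating North's and South's payoffs gives q + 4 = −8q + 6 ⇒ q = 2/9.

8/9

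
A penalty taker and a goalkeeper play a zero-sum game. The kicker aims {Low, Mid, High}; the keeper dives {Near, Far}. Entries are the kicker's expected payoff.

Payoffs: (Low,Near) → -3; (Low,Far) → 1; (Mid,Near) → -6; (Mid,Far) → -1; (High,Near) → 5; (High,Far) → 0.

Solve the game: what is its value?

Row minima: Low → -3, Mid → -6, High → 0; maximin = 0.
Column maxima: Near → 5, Far → 1; minimax = 1.
0 ≠ 1, so there is no saddle point; optimal play is mixed.
Mid is strictly dominated by Low, so the kicker never plays it.
On the remaining 2×2 (Low, High vs Near, Far):
Let the kicker play Low with probability p. Expected payoff against Near: (-3)p + 5(1−p) = −8p + 5; against Far: 1p + 0(1−p) = p.
Setting these equal: −8p + 5 = p ⇒ −9p = -5 ⇒ p = 5/9, and the value is (-8)·(5/9) + 5 = 5/9.
For the keeper: with q = P(Near), equating Low's and High's payoffs gives −4q + 1 = 5q ⇒ q = 1/9.

5/9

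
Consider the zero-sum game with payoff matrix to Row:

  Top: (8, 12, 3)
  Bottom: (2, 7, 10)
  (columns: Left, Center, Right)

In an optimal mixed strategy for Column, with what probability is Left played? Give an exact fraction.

7/13

Row minima: Top → 3, Bottom → 2; maximin = 3.
Column maxima: Left → 8, Center → 12, Right → 10; minimax = 8.
3 ≠ 8, so there is no saddle point; optimal play is mixed.
Center is strictly dominated by Left (it gives Row strictly more in every row), so Column never plays it.
On the remaining 2×2 (Top, Bottom vs Left, Right):
Let Row play Top with probability p. Expected payoff against Left: 8p + 2(1−p) = 6p + 2; against Right: 3p + 10(1−p) = −7p + 10.
Setting these equal: 6p + 2 = −7p + 10 ⇒ 13p = 8 ⇒ p = 8/13, and the value is (6)·(8/13) + 2 = 74/13.
For Column: with q = P(Left), equating Top's and Bottom's payoffs gives 5q + 3 = −8q + 10 ⇒ q = 7/13.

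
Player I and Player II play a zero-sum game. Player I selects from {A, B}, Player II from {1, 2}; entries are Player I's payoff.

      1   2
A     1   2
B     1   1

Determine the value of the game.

1

Row minima: A → 1, B → 1; maximin = 1.
Column maxima: 1 → 1, 2 → 2; minimax = 1.
Since maximin = minimax = 1, there is a saddle point and the value is 1.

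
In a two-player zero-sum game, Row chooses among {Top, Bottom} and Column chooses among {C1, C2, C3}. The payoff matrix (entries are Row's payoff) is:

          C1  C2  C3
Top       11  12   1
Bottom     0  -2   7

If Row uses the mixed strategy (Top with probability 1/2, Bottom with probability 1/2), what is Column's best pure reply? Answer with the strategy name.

If Column plays C1, Row's expected payoff is (1/2)·11 + (1/2)·0 = 11/2.
If Column plays C2, Row's expected payoff is (1/2)·12 + (1/2)·(-2) = 5.
If Column plays C3, Row's expected payoff is (1/2)·1 + (1/2)·7 = 4.
Column minimizes Row's payoff; the smallest is 4, so the best response is C3.

C3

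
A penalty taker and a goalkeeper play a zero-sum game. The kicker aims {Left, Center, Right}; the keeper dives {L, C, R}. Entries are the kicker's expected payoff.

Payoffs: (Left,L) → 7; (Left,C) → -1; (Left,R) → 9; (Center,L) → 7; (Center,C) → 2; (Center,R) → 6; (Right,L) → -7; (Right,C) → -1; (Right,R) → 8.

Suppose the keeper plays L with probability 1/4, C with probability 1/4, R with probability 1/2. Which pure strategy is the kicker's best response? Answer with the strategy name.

Left

Expected payoff of Left: (1/4)·7 + (1/4)·(-1) + (1/2)·9 = 6.
Expected payoff of Center: (1/4)·7 + (1/4)·2 + (1/2)·6 = 21/4.
Expected payoff of Right: (1/4)·(-7) + (1/4)·(-1) + (1/2)·8 = 2.
The largest is 6, so the kicker's best response is Left.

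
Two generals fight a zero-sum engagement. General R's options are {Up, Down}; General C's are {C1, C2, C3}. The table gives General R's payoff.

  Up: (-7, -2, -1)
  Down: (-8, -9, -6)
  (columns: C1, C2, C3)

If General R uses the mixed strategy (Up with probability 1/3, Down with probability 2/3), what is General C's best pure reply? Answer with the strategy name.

If General C plays C1, General R's expected payoff is (1/3)·(-7) + (2/3)·(-8) = -23/3.
If General C plays C2, General R's expected payoff is (1/3)·(-2) + (2/3)·(-9) = -20/3.
If General C plays C3, General R's expected payoff is (1/3)·(-1) + (2/3)·(-6) = -13/3.
General C minimizes General R's payoff; the smallest is -23/3, so the best response is C1.

C1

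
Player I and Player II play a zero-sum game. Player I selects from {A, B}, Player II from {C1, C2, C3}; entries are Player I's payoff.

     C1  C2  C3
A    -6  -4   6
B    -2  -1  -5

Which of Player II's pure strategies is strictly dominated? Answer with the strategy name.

C2

C1 holds Player I's payoff strictly below C2 in every row: -6 < -4, -2 < -1.
So C2 is strictly dominated for Player II.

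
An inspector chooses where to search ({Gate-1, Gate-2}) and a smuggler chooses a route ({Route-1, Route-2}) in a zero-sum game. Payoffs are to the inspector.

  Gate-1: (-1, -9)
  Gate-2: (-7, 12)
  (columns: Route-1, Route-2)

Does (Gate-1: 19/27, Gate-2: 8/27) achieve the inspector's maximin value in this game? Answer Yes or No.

Yes

Against Route-1 this mix gives (19/27)·(-1) + (8/27)·(-7) = -25/9.
Against Route-2 this mix gives (19/27)·(-9) + (8/27)·12 = -25/9.
All of the smuggler's active replies (Route-1, Route-2) yield -25/9, and no column does worse for the inspector. The mix makes the smuggler indifferent and guarantees -25/9, so it is optimal.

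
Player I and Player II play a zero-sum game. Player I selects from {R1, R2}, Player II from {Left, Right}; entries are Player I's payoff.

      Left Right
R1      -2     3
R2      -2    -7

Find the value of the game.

Row minima: R1 → -2, R2 → -7; maximin = -2.
Column maxima: Left → -2, Right → 3; minimax = -2.
Since maximin = minimax = -2, there is a saddle point and the value is -2.

-2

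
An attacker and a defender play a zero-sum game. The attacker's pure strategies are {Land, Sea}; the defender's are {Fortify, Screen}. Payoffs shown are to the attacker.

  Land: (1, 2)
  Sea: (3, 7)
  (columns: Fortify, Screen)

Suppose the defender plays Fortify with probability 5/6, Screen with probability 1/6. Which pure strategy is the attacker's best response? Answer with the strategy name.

Expected payoff of Land: (5/6)·1 + (1/6)·2 = 7/6.
Expected payoff of Sea: (5/6)·3 + (1/6)·7 = 11/3.
The largest is 11/3, so the attacker's best response is Sea.

Sea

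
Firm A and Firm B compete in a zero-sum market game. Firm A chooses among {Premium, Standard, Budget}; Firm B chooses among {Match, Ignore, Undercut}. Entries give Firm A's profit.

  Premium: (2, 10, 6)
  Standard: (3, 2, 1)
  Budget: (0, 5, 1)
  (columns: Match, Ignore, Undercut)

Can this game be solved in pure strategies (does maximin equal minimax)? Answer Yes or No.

Row minima: Premium → 2, Standard → 1, Budget → 0; maximin = 2.
Column maxima: Match → 3, Ignore → 10, Undercut → 6; minimax = 3.
2 ≠ 3, so no pure-strategy equilibrium exists.

No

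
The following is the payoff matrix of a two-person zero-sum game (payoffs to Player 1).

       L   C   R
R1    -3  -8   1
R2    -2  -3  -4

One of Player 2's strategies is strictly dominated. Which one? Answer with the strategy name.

L

C holds Player 1's payoff strictly below L in every row: -8 < -3, -3 < -2.
So L is strictly dominated for Player 2.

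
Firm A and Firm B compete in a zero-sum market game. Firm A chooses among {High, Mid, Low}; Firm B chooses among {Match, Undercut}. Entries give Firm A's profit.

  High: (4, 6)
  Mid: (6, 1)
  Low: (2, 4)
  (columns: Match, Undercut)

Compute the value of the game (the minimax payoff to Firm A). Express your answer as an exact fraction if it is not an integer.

32/7

Row minima: High → 4, Mid → 1, Low → 2; maximin = 4.
Column maxima: Match → 6, Undercut → 6; minimax = 6.
4 ≠ 6, so there is no saddle point; optimal play is mixed.
Low is strictly dominated by High, so Firm A never plays it.
On the remaining 2×2 (High, Mid vs Match, Undercut):
Let Firm A play High with probability p. Expected payoff against Match: 4p + 6(1−p) = −2p + 6; against Undercut: 6p + 1(1−p) = 5p + 1.
Setting these equal: −2p + 6 = 5p + 1 ⇒ −7p = -5 ⇒ p = 5/7, and the value is (-2)·(5/7) + 6 = 32/7.
For Firm B: with q = P(Match), equating High's and Mid's payoffs gives −2q + 6 = 5q + 1 ⇒ q = 5/7.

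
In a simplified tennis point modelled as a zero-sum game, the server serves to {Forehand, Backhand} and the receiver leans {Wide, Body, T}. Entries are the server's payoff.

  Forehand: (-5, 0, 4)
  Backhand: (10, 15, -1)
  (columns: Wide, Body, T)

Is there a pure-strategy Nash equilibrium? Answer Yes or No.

No

Row minima: Forehand → -5, Backhand → -1; maximin = -1.
Column maxima: Wide → 10, Body → 15, T → 4; minimax = 4.
-1 ≠ 4, so no pure-strategy equilibrium exists.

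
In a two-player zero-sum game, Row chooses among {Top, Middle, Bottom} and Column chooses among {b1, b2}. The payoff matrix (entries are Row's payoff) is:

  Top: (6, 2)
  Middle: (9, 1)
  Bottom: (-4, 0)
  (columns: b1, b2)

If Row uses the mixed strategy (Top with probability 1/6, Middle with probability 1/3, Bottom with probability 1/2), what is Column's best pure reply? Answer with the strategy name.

b2

If Column plays b1, Row's expected payoff is (1/6)·6 + (1/3)·9 + (1/2)·(-4) = 2.
If Column plays b2, Row's expected payoff is (1/6)·2 + (1/3)·1 + (1/2)·0 = 2/3.
Column minimizes Row's payoff; the smallest is 2/3, so the best response is b2.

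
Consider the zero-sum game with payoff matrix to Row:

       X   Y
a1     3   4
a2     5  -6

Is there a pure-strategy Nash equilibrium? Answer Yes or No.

Row minima: a1 → 3, a2 → -6; maximin = 3.
Column maxima: X → 5, Y → 4; minimax = 4.
3 ≠ 4, so no pure-strategy equilibrium exists.

No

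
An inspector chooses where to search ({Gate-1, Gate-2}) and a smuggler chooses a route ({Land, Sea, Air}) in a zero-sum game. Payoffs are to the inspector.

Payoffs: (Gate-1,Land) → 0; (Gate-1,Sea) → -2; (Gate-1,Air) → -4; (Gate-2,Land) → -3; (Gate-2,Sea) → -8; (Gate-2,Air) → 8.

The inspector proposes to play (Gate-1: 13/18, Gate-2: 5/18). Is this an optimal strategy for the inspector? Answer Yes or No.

No

Against Land this mix gives (13/18)·0 + (5/18)·(-3) = -5/6.
Against Sea this mix gives (13/18)·(-2) + (5/18)·(-8) = -11/3.
Against Air this mix gives (13/18)·(-4) + (5/18)·8 = -2/3.
The smuggler will play Sea, holding the inspector to -11/3. Shifting weight toward the row that does better against Sea would raise this floor (the equalizing mix achieves -8/3 against both Sea and Air), so the proposed strategy is not optimal.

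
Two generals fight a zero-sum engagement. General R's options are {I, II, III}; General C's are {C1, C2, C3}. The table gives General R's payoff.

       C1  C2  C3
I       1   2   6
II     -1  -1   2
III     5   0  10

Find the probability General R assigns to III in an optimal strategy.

Row minima: I → 1, II → -1, III → 0; maximin = 1.
Column maxima: C1 → 5, C2 → 2, C3 → 10; minimax = 2.
1 ≠ 2, so there is no saddle point; optimal play is mixed.
II is strictly dominated by I, so General R never plays it.
C3 is strictly dominated by C1 (it gives General R strictly more in every row), so General C never plays it.
On the remaining 2×2 (I, III vs C1, C2):
Let General R play I with probability p. Expected payoff against C1: 1p + 5(1−p) = −4p + 5; against C2: 2p + 0(1−p) = 2p.
Setting these equal: −4p + 5 = 2p ⇒ −6p = -5 ⇒ p = 5/6, and the value is (-4)·(5/6) + 5 = 5/3.
For General C: with q = P(C1), equating I's and III's payoffs gives −q + 2 = 5q ⇒ q = 1/3.

1/6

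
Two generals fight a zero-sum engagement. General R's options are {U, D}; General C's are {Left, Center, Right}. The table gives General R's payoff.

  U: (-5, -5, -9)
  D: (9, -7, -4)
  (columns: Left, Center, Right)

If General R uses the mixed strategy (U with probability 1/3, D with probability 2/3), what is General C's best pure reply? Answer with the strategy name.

If General C plays Left, General R's expected payoff is (1/3)·(-5) + (2/3)·9 = 13/3.
If General C plays Center, General R's expected payoff is (1/3)·(-5) + (2/3)·(-7) = -19/3.
If General C plays Right, General R's expected payoff is (1/3)·(-9) + (2/3)·(-4) = -17/3.
General C minimizes General R's payoff; the smallest is -19/3, so the best response is Center.

Center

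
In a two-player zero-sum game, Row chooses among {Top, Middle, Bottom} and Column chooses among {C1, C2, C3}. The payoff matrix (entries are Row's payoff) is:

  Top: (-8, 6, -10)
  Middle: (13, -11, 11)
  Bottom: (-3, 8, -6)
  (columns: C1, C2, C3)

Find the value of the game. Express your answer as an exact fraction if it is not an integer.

Row minima: Top → -10, Middle → -11, Bottom → -6; maximin = -6.
Column maxima: C1 → 13, C2 → 8, C3 → 11; minimax = 8.
-6 ≠ 8, so there is no saddle point; optimal play is mixed.
Top is strictly dominated by Bottom, so Row never plays it.
C1 is strictly dominated by C3 (it gives Row strictly more in every row), so Column never plays it.
On the remaining 2×2 (Middle, Bottom vs C2, C3):
Let Row play Middle with probability p. Expected payoff against C2: (-11)p + 8(1−p) = −19p + 8; against C3: 11p + (-6)(1−p) = 17p − 6.
Setting these equal: −19p + 8 = 17p − 6 ⇒ −36p = -14 ⇒ p = 7/18, and the value is (-19)·(7/18) + 8 = 11/18.
For Column: with q = P(C2), equating Middle's and Bottom's payoffs gives −22q + 11 = 14q − 6 ⇒ q = 17/36.

11/18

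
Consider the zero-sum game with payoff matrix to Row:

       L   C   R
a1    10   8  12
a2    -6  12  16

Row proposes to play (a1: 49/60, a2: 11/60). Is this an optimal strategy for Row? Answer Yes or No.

No

Against L this mix gives (49/60)·10 + (11/60)·(-6) = 106/15.
Against C this mix gives (49/60)·8 + (11/60)·12 = 131/15.
Against R this mix gives (49/60)·12 + (11/60)·16 = 191/15.
Column will play L, holding Row to 106/15. Shifting weight toward the row that does better against L would raise this floor (the equalizing mix achieves 42/5 against both L and C), so the proposed strategy is not optimal.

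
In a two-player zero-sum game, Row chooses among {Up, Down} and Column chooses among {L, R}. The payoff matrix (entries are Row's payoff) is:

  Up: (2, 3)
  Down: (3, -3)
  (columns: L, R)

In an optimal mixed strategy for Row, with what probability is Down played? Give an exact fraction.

Row minima: Up → 2, Down → -3; maximin = 2.
Column maxima: L → 3, R → 3; minimax = 3.
2 ≠ 3, so there is no saddle point; optimal play is mixed.
Let Row play Up with probability p. Expected payoff against L: 2p + 3(1−p) = −p + 3; against R: 3p + (-3)(1−p) = 6p − 3.
Setting these equal: −p + 3 = 6p − 3 ⇒ −7p = -6 ⇒ p = 6/7, and the value is (-1)·(6/7) + 3 = 15/7.
For Column: with q = P(L), equating Up's and Down's payoffs gives −q + 3 = 6q − 3 ⇒ q = 6/7.

1/7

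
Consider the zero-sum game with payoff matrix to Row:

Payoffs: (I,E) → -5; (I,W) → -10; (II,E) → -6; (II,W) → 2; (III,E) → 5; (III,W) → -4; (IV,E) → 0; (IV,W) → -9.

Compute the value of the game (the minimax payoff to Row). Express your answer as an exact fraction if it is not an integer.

-14/17

Row minima: I → -10, II → -6, III → -4, IV → -9; maximin = -4.
Column maxima: E → 5, W → 2; minimax = 2.
-4 ≠ 2, so there is no saddle point; optimal play is mixed.
I is strictly dominated by III, so Row never plays it.
IV is strictly dominated by III, so Row never plays it.
On the remaining 2×2 (II, III vs E, W):
Let Row play II with probability p. Expected payoff against E: (-6)p + 5(1−p) = −11p + 5; against W: 2p + (-4)(1−p) = 6p − 4.
Setting these equal: −11p + 5 = 6p − 4 ⇒ −17p = -9 ⇒ p = 9/17, and the value is (-11)·(9/17) + 5 = -14/17.
For Column: with q = P(E), equating II's and III's payoffs gives −8q + 2 = 9q − 4 ⇒ q = 6/17.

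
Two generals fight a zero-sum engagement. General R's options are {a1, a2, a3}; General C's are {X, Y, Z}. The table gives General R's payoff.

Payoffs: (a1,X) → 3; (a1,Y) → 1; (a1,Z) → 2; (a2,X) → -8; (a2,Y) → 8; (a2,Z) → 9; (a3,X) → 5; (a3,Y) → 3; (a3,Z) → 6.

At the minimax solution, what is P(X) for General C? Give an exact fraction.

5/18

Row minima: a1 → 1, a2 → -8, a3 → 3; maximin = 3.
Column maxima: X → 5, Y → 8, Z → 9; minimax = 5.
3 ≠ 5, so there is no saddle point; optimal play is mixed.
a1 is strictly dominated by a3, so General R never plays it.
With a1 eliminated, Z is strictly dominated by X (it gives General R strictly more in every remaining row), so General C never plays it.
On the remaining 2×2 (a2, a3 vs X, Y):
Let General R play a2 with probability p. Expected payoff against X: (-8)p + 5(1−p) = −13p + 5; against Y: 8p + 3(1−p) = 5p + 3.
Setting these equal: −13p + 5 = 5p + 3 ⇒ −18p = -2 ⇒ p = 1/9, and the value is (-13)·(1/9) + 5 = 32/9.
For General C: with q = P(X), equating a2's and a3's payoffs gives −16q + 8 = 2q + 3 ⇒ q = 5/18.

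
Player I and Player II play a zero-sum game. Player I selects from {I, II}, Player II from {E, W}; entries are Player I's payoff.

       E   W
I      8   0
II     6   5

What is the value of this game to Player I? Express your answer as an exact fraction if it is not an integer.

5

Row minima: I → 0, II → 5; maximin = 5.
Column maxima: E → 8, W → 5; minimax = 5.
Since maximin = minimax = 5, there is a saddle point and the value is 5.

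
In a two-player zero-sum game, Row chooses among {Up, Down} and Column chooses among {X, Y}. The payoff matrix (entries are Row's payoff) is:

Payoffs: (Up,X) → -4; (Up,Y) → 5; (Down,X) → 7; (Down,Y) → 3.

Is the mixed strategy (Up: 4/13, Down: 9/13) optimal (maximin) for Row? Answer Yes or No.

Yes

Against X this mix gives (4/13)·(-4) + (9/13)·7 = 47/13.
Against Y this mix gives (4/13)·5 + (9/13)·3 = 47/13.
All of Column's active replies (X, Y) yield 47/13, and no column does worse for Row. The mix makes Column indifferent and guarantees 47/13, so it is optimal.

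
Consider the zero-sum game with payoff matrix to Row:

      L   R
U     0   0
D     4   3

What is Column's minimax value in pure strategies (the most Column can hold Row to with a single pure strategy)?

3

Column maxima: L → 4, R → 3.
The smallest of these is 3.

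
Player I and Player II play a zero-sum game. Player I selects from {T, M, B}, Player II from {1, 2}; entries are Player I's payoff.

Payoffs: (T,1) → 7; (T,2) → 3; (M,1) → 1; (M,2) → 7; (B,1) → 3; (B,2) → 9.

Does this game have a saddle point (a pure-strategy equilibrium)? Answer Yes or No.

No

Row minima: T → 3, M → 1, B → 3; maximin = 3.
Column maxima: 1 → 7, 2 → 9; minimax = 7.
3 ≠ 7, so no pure-strategy equilibrium exists.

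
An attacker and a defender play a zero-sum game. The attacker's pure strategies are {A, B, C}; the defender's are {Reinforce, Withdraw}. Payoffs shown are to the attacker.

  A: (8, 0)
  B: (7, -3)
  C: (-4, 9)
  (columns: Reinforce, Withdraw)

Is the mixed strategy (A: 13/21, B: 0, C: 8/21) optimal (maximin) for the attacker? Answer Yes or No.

Yes

Against Reinforce this mix gives (13/21)·8 + (8/21)·(-4) = 24/7.
Against Withdraw this mix gives (13/21)·0 + (8/21)·9 = 24/7.
All of the defender's active replies (Reinforce, Withdraw) yield 24/7, and no column does worse for the attacker. The mix makes the defender indifferent and guarantees 24/7, so it is optimal.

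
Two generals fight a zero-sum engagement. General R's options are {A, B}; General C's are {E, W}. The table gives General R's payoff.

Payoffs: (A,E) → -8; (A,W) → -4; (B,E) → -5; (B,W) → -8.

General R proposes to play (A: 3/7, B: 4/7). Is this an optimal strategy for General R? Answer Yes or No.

Yes

Against E this mix gives (3/7)·(-8) + (4/7)·(-5) = -44/7.
Against W this mix gives (3/7)·(-4) + (4/7)·(-8) = -44/7.
All of General C's active replies (E, W) yield -44/7, and no column does worse for General R. The mix makes General C indifferent and guarantees -44/7, so it is optimal.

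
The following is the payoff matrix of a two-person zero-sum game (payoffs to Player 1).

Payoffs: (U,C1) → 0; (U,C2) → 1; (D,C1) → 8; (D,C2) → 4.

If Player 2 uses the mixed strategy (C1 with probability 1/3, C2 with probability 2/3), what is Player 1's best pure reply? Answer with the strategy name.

D

Expected payoff of U: (1/3)·0 + (2/3)·1 = 2/3.
Expected payoff of D: (1/3)·8 + (2/3)·4 = 16/3.
The largest is 16/3, so Player 1's best response is D.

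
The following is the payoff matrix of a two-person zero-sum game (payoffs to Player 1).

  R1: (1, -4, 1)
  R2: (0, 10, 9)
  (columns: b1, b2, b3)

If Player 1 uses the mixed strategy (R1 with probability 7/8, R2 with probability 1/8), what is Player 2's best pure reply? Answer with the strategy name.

If Player 2 plays b1, Player 1's expected payoff is (7/8)·1 + (1/8)·0 = 7/8.
If Player 2 plays b2, Player 1's expected payoff is (7/8)·(-4) + (1/8)·10 = -9/4.
If Player 2 plays b3, Player 1's expected payoff is (7/8)·1 + (1/8)·9 = 2.
Player 2 minimizes Player 1's payoff; the smallest is -9/4, so the best response is b2.

b2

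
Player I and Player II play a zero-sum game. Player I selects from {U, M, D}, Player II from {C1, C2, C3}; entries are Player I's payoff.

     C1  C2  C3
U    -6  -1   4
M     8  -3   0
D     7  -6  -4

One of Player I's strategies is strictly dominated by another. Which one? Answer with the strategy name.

D

M gives a strictly higher payoff than D against every column: 8 > 7, -3 > -6, 0 > -4.
So D is strictly dominated and Player I never plays it.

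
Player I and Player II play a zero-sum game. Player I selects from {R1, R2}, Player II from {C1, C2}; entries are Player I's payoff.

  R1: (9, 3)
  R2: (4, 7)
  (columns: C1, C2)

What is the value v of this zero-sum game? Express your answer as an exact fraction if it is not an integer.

17/3

Row minima: R1 → 3, R2 → 4; maximin = 4.
Column maxima: C1 → 9, C2 → 7; minimax = 7.
4 ≠ 7, so there is no saddle point; optimal play is mixed.
Let Player I play R1 with probability p. Expected payoff against C1: 9p + 4(1−p) = 5p + 4; against C2: 3p + 7(1−p) = −4p + 7.
Setting these equal: 5p + 4 = −4p + 7 ⇒ 9p = 3 ⇒ p = 1/3, and the value is (5)·(1/3) + 4 = 17/3.
For Player II: with q = P(C1), equating R1's and R2's payoffs gives 6q + 3 = −3q + 7 ⇒ q = 4/9.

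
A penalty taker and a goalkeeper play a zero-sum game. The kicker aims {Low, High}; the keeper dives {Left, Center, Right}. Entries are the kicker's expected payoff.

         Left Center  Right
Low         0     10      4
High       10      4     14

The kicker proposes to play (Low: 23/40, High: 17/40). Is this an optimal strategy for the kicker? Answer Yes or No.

No

Against Left this mix gives (23/40)·0 + (17/40)·10 = 17/4.
Against Center this mix gives (23/40)·10 + (17/40)·4 = 149/20.
Against Right this mix gives (23/40)·4 + (17/40)·14 = 33/4.
The keeper will play Left, holding the kicker to 17/4. Shifting weight toward the row that does better against Left would raise this floor (the equalizing mix achieves 25/4 against both Left and Center), so the proposed strategy is not optimal.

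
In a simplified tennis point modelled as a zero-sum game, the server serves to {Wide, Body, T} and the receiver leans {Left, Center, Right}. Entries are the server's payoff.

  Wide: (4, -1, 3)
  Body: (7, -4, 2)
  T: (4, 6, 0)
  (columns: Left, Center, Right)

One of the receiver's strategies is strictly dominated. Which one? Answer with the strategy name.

Right holds the server's payoff strictly below Left in every row: 3 < 4, 2 < 7, 0 < 4.
So Left is strictly dominated for the receiver.

Left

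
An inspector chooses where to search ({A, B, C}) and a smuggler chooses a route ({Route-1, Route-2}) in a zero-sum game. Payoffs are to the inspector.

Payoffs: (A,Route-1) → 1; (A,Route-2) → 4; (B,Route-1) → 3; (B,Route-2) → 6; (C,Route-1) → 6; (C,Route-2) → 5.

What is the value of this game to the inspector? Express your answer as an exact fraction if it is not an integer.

21/4

Row minima: A → 1, B → 3, C → 5; maximin = 5.
Column maxima: Route-1 → 6, Route-2 → 6; minimax = 6.
5 ≠ 6, so there is no saddle point; optimal play is mixed.
A is strictly dominated by B, so the inspector never plays it.
On the remaining 2×2 (B, C vs Route-1, Route-2):
Let the inspector play B with probability p. Expected payoff against Route-1: 3p + 6(1−p) = −3p + 6; against Route-2: 6p + 5(1−p) = p + 5.
Setting these equal: −3p + 6 = p + 5 ⇒ −4p = -1 ⇒ p = 1/4, and the value is (-3)·(1/4) + 6 = 21/4.
For the smuggler: with q = P(Route-1), equating B's and C's payoffs gives −3q + 6 = q + 5 ⇒ q = 1/4.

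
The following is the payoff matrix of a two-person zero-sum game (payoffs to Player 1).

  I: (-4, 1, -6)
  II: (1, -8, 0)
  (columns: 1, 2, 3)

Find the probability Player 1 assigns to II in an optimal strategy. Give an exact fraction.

Row minima: I → -6, II → -8; maximin = -6.
Column maxima: 1 → 1, 2 → 1, 3 → 0; minimax = 0.
-6 ≠ 0, so there is no saddle point; optimal play is mixed.
1 is strictly dominated by 3 (it gives Player 1 strictly more in every row), so Player 2 never plays it.
On the remaining 2×2 (I, II vs 2, 3):
Let Player 1 play I with probability p. Expected payoff against 2: 1p + (-8)(1−p) = 9p − 8; against 3: (-6)p + 0(1−p) = −6p.
Setting these equal: 9p − 8 = −6p ⇒ 15p = 8 ⇒ p = 8/15, and the value is (9)·(8/15) − 8 = -16/5.
For Player 2: with q = P(2), equating I's and II's payoffs gives 7q − 6 = −8q ⇒ q = 2/5.

7/15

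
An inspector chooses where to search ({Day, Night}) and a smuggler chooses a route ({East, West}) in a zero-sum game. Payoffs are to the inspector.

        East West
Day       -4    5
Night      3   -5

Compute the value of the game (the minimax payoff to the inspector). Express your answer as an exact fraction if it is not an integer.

Row minima: Day → -4, Night → -5; maximin = -4.
Column maxima: East → 3, West → 5; minimax = 3.
-4 ≠ 3, so there is no saddle point; optimal play is mixed.
Let the inspector play Day with probability p. Expected payoff against East: (-4)p + 3(1−p) = −7p + 3; against West: 5p + (-5)(1−p) = 10p − 5.
Setting these equal: −7p + 3 = 10p − 5 ⇒ −17p = -8 ⇒ p = 8/17, and the value is (-7)·(8/17) + 3 = -5/17.
For the smuggler: with q = P(East), equating Day's and Night's payoffs gives −9q + 5 = 8q − 5 ⇒ q = 10/17.

-5/17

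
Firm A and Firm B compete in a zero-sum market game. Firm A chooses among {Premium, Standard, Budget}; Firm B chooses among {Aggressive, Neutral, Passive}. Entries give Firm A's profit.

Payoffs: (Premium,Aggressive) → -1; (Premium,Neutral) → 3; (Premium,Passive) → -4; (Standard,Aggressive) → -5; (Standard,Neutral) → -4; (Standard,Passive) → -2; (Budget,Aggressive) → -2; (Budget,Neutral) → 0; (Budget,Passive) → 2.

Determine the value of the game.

-10/7

Row minima: Premium → -4, Standard → -5, Budget → -2; maximin = -2.
Column maxima: Aggressive → -1, Neutral → 3, Passive → 2; minimax = -1.
-2 ≠ -1, so there is no saddle point; optimal play is mixed.
Standard is strictly dominated by Budget, so Firm A never plays it.
Neutral is strictly dominated by Aggressive (it gives Firm A strictly more in every row), so Firm B never plays it.
On the remaining 2×2 (Premium, Budget vs Aggressive, Passive):
Let Firm A play Premium with probability p. Expected payoff against Aggressive: (-1)p + (-2)(1−p) = p − 2; against Passive: (-4)p + 2(1−p) = −6p + 2.
Setting these equal: p − 2 = −6p + 2 ⇒ 7p = 4 ⇒ p = 4/7, and the value is (1)·(4/7) − 2 = -10/7.
For Firm B: with q = P(Aggressive), equating Premium's and Budget's payoffs gives 3q − 4 = −4q + 2 ⇒ q = 6/7.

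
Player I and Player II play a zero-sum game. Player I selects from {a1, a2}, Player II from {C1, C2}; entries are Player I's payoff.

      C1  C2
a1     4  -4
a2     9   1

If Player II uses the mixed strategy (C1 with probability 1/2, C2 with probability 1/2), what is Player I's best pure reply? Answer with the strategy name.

Expected payoff of a1: (1/2)·4 + (1/2)·(-4) = 0.
Expected payoff of a2: (1/2)·9 + (1/2)·1 = 5.
The largest is 5, so Player I's best response is a2.

a2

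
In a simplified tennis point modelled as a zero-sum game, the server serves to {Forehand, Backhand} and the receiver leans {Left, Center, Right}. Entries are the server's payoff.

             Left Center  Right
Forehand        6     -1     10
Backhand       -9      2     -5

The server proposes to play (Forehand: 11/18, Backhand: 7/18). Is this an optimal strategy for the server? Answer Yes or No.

Against Left this mix gives (11/18)·6 + (7/18)·(-9) = 1/6.
Against Center this mix gives (11/18)·(-1) + (7/18)·2 = 1/6.
Against Right this mix gives (11/18)·10 + (7/18)·(-5) = 25/6.
All of the receiver's active replies (Left, Center) yield 1/6, and no column does worse for the server. The mix makes the receiver indifferent and guarantees 1/6, so it is optimal.

Yes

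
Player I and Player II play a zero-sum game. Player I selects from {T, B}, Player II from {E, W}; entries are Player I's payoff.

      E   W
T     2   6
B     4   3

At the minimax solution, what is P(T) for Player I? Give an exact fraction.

1/5

Row minima: T → 2, B → 3; maximin = 3.
Column maxima: E → 4, W → 6; minimax = 4.
3 ≠ 4, so there is no saddle point; optimal play is mixed.
Let Player I play T with probability p. Expected payoff against E: 2p + 4(1−p) = −2p + 4; against W: 6p + 3(1−p) = 3p + 3.
Setting these equal: −2p + 4 = 3p + 3 ⇒ −5p = -1 ⇒ p = 1/5, and the value is (-2)·(1/5) + 4 = 18/5.
For Player II: with q = P(E), equating T's and B's payoffs gives −4q + 6 = q + 3 ⇒ q = 3/5.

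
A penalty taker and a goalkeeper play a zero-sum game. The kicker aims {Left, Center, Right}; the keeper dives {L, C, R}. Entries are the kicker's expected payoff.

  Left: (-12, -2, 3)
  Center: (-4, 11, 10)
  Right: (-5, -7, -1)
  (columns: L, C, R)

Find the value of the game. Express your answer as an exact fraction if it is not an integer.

Row minima: Left → -12, Center → -4, Right → -7; maximin = -4.
Column maxima: L → -4, C → 11, R → 10; minimax = -4.
Since maximin = minimax = -4, there is a saddle point and the value is -4.

-4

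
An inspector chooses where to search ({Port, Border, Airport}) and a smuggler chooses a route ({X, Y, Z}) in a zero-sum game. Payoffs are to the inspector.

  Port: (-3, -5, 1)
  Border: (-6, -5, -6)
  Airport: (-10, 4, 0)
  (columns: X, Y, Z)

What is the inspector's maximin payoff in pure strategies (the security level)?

-5

Row minima: Port → -5, Border → -6, Airport → -10.
The best of these is -5.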